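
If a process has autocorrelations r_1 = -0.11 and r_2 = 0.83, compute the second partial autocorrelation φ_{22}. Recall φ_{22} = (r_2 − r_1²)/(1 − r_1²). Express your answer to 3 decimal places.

0.828

φ_{22} = (r_2 − r_1²) / (1 − r_1²)
r_1² = (-0.11)² = 0.0121
Numerator = 0.83 − 0.0121 = 0.8179; denominator = 1 − 0.0121 = 0.9879
φ_{22} = 0.8179 / 0.9879 = 0.828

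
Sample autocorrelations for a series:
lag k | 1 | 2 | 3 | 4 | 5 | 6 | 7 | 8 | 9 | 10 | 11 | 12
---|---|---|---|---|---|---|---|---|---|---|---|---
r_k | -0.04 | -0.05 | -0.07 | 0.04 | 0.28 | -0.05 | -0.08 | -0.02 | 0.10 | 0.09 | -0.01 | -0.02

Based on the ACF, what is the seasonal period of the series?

5

The largest autocorrelation is r_5 = 0.28; the remaining lags stay at or below 0.10.
The dominant spike at lag 5 indicates a seasonal period of 5.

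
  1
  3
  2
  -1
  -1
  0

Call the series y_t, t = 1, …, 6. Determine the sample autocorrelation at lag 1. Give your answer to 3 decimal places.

0.417

Mean ȳ = (1 + 3 + 2 − 1 − 1 + 0)/6 = 0.6667
Deviations from mean: 0.3333, 2.3333, 1.3333, -1.6667, -1.6667, -0.6667
Σ(y_t−ȳ)(y_{t+1}−ȳ) = (0.7778) + (3.1111) + (-2.2222) + (2.7778) + (1.1111) = 5.5556
Denominator Σ(y_t−ȳ)² = 13.3333
r_1 = 5.5556 / 13.3333 = 0.417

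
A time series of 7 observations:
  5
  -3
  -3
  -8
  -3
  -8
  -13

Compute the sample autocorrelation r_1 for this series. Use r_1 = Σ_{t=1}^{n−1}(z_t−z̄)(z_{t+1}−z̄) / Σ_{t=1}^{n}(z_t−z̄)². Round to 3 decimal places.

Mean z̄ = (5 − 3 − 3 − 8 − 3 − 8 − 13)/7 = -4.7143
Deviations from mean: 9.7143, 1.7143, 1.7143, -3.2857, 1.7143, -3.2857, -8.2857
Numerator Σ_{t=1}^{6}(z_t−z̄)(z_{t+1}−z̄) = 29.9184
Denominator Σ(z_t−z̄)² = 193.4286
r_1 = 29.9184 / 193.4286 = 0.155

0.155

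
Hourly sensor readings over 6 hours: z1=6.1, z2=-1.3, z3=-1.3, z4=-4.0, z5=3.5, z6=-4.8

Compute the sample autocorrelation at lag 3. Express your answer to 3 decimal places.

-0.252

Mean z̄ = (6.1 − 1.3 − 1.3 − 4.0 + 3.5 − 4.8)/6 = -0.3000
Deviations from mean: 6.4000, -1.0000, -1.0000, -3.7000, 3.8000, -4.5000
Numerator Σ_{t=1}^{3}(z_t−z̄)(z_{t+3}−z̄) = -22.9800
Denominator Σ(z_t−z̄)² = 91.3400
r_3 = -22.9800 / 91.3400 = -0.252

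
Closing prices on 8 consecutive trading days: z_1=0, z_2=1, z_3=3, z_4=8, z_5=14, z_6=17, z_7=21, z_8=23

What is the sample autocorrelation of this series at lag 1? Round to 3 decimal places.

Mean z̄ = (0 + 1 + 3 + 8 + 14 + 17 + 21 + 23)/8 = 10.8750
Deviations from mean: -10.8750, -9.8750, -7.8750, -2.8750, 3.1250, 6.1250, 10.1250, 12.1250
Σ(z_t−z̄)(z_{t+1}−z̄) = (107.3906) + (77.7656) + (22.6406) + (-8.9844) + (19.1406) + (62.0156) + (122.7656) = 402.7344
Denominator Σ(z_t−z̄)² = 582.8750
r_1 = 402.7344 / 582.8750 = 0.691

0.691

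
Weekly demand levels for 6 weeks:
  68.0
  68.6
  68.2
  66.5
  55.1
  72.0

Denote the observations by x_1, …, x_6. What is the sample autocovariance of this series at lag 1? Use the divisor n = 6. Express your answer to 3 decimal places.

-9.458

Mean x̄ = (68.0 + 68.6 + 68.2 + 66.5 + 55.1 + 72.0)/6 = 66.4000
Deviations: 1.6000, 2.2000, 1.8000, 0.1000, -11.3000, 5.6000
Σ_{t=1}^{5}(x_t−x̄)(x_{t+1}−x̄) = -56.7500
γ_1 = -56.7500 / 6 = -9.458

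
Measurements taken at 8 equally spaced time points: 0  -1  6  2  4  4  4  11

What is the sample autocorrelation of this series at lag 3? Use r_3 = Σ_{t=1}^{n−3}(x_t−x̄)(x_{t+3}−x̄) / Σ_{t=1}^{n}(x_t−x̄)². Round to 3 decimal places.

0.075

Mean x̄ = (0 − 1 + 6 + 2 + 4 + 4 + 4 + 11)/8 = 3.7500
Deviations from mean: -3.7500, -4.7500, 2.2500, -1.7500, 0.2500, 0.2500, 0.2500, 7.2500
Σ(x_t−x̄)(x_{t+3}−x̄) = (6.5625) + (-1.1875) + (0.5625) + (-0.4375) + (1.8125) = 7.3125
Denominator Σ(x_t−x̄)² = 97.5000
r_3 = 7.3125 / 97.5000 = 0.075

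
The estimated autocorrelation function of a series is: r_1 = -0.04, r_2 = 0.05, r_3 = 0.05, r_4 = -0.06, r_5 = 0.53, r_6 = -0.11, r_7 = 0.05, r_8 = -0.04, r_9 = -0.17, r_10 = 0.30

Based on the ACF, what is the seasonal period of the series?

The largest autocorrelation is r_5 = 0.53, with a weaker echo at lag 10 (0.30); the remaining lags stay at or below 0.05.
The dominant spike at lag 5 indicates a seasonal period of 5.

5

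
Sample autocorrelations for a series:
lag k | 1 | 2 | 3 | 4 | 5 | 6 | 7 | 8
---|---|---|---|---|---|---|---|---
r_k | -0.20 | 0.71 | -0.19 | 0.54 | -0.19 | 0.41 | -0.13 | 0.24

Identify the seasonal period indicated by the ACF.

2

The largest autocorrelation is r_2 = 0.71, with weaker echoes at lags 4 (0.54), 6 (0.41) and 8 (0.24); the remaining lags stay at or below -0.13.
The dominant spike at lag 2 indicates a seasonal period of 2.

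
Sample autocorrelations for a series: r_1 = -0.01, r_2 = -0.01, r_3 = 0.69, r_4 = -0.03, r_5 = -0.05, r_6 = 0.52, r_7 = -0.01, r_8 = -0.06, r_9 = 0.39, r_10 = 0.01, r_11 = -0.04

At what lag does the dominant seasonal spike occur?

3

The largest autocorrelation is r_3 = 0.69, with weaker echoes at lags 6 (0.52) and 9 (0.39); the remaining lags stay at or below 0.01.
The dominant spike at lag 3 indicates a seasonal period of 3.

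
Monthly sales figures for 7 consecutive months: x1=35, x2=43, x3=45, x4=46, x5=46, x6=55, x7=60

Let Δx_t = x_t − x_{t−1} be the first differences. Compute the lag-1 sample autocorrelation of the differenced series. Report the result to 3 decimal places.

-0.062

First differences Δx: 8, 2, 1, 0, 9, 5
Mean of differences = 4.1667
Numerator Σ(Δx_t−Δx̄)(Δx_{t+1}−Δx̄) = -4.3611
Denominator Σ(Δx_t−Δx̄)² = 70.8333
r_1(Δx) = -4.3611 / 70.8333 = -0.062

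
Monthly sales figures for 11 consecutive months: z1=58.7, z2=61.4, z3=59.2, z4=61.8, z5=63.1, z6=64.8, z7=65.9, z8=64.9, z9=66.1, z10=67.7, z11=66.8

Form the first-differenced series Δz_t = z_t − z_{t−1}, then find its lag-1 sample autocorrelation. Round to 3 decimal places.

First differences Δz: 2.7, -2.2, 2.6, 1.3, 1.7, 1.1, -1.0, 1.2, 1.6, -0.9
Mean of differences = 0.8100
Numerator Σ(Δz_t−Δz̄)(Δz_{t+1}−Δz̄) = -11.7791
Denominator Σ(Δz_t−Δz̄)² = 23.9290
r_1(Δz) = -11.7791 / 23.9290 = -0.492

-0.492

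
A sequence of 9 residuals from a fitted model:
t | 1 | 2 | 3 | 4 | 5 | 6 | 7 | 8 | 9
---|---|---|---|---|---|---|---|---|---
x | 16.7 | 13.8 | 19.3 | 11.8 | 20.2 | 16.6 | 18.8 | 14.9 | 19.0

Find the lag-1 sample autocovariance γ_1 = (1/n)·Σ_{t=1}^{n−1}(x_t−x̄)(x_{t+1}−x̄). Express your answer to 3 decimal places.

-5.087

Mean x̄ = (16.7 + 13.8 + 19.3 + 11.8 + 20.2 + 16.6 + 18.8 + 14.9 + 19.0)/9 = 16.7889
Σ_{t=1}^{8}(x_t−x̄)(x_{t+1}−x̄) = -45.7846
γ_1 = -45.7846 / 9 = -5.087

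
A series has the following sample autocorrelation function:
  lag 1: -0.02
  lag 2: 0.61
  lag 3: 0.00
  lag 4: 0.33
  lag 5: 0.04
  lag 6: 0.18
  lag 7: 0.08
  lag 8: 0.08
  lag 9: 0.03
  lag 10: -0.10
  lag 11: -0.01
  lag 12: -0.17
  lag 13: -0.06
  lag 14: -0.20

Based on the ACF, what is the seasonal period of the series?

2

The largest autocorrelation is r_2 = 0.61, with weaker echoes at lags 4 (0.33) and 6 (0.18); the remaining lags stay at or below 0.08.
The dominant spike at lag 2 indicates a seasonal period of 2.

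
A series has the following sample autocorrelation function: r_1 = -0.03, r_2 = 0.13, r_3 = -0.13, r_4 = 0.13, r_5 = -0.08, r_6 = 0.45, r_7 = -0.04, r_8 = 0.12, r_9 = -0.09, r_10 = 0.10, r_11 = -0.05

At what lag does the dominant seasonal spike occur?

6

The largest autocorrelation is r_6 = 0.45; the remaining lags stay at or below 0.13.
The dominant spike at lag 6 indicates a seasonal period of 6.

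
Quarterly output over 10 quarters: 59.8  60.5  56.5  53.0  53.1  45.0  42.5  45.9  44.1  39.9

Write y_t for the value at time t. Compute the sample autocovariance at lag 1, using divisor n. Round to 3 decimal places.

Mean ȳ = (59.8 + 60.5 + 56.5 + 53.0 + 53.1 + 45.0 + 42.5 + 45.9 + 44.1 + 39.9)/10 = 50.0300
Σ_{t=1}^{9}(y_t−ȳ)(y_{t+1}−ȳ) = 336.4611
γ_1 = 336.4611 / 10 = 33.646

33.646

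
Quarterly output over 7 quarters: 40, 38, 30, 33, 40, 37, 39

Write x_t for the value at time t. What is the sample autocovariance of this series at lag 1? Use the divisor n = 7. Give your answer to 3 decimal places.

1.417

Mean x̄ = (40 + 38 + 30 + 33 + 40 + 37 + 39)/7 = 36.7143
Σ_{t=1}^{6}(x_t−x̄)(x_{t+1}−x̄) = 9.9184
γ_1 = 9.9184 / 7 = 1.417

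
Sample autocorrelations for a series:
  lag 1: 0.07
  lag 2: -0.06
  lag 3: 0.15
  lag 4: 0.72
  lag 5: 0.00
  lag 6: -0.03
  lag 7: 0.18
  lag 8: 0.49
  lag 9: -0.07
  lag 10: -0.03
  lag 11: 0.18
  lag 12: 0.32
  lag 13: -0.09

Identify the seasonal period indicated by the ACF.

The largest autocorrelation is r_4 = 0.72, with weaker echoes at lags 8 (0.49) and 12 (0.32); the remaining lags stay at or below 0.18.
The dominant spike at lag 4 indicates a seasonal period of 4.

4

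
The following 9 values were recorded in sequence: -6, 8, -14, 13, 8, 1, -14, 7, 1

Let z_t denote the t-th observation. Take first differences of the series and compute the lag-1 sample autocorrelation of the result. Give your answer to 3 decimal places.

First differences Δz: 14, -22, 27, -5, -7, -15, 21, -6
Mean of differences = 0.8750
Numerator Σ(Δz_t−Δz̄)(Δz_{t+1}−Δz̄) = -1337.8906
Denominator Σ(Δz_t−Δz̄)² = 2178.8750
r_1(Δz) = -1337.8906 / 2178.8750 = -0.614

-0.614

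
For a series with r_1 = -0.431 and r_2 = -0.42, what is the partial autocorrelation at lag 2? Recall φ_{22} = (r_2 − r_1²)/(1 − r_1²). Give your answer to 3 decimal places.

φ_{22} = (r_2 − r_1²) / (1 − r_1²)
r_1² = (-0.431)² = 0.185761
Numerator = -0.42 − 0.1858 = -0.6058; denominator = 1 − 0.1858 = 0.8142
φ_{22} = -0.6058 / 0.8142 = -0.744

-0.744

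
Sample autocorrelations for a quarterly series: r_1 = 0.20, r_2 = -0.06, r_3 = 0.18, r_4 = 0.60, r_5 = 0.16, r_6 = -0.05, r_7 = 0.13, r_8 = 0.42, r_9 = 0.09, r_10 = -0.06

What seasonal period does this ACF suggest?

The largest autocorrelation is r_4 = 0.60, with a weaker echo at lag 8 (0.42); the remaining lags stay at or below 0.20.
The dominant spike at lag 4 indicates a seasonal period of 4.

4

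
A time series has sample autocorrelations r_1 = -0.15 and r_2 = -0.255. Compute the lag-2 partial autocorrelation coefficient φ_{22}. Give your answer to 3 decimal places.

-0.284

φ_{22} = (r_2 − r_1²) / (1 − r_1²)
r_1² = (-0.15)² = 0.0225
Numerator = -0.255 − 0.0225 = -0.2775; denominator = 1 − 0.0225 = 0.9775
φ_{22} = -0.2775 / 0.9775 = -0.284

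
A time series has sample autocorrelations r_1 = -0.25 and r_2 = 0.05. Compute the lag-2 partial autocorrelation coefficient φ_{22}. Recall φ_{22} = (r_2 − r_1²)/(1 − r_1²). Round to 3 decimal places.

φ_{22} = (r_2 − r_1²) / (1 − r_1²)
r_1² = (-0.25)² = 0.0625
Numerator = 0.05 − 0.0625 = -0.0125; denominator = 1 − 0.0625 = 0.9375
φ_{22} = -0.0125 / 0.9375 = -0.013

-0.013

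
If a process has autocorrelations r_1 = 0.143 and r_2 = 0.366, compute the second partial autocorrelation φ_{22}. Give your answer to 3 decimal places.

0.353

φ_{22} = (r_2 − r_1²) / (1 − r_1²)
r_1² = (0.143)² = 0.020449
Numerator = 0.366 − 0.0204 = 0.3456; denominator = 1 − 0.0204 = 0.9796
φ_{22} = 0.3456 / 0.9796 = 0.353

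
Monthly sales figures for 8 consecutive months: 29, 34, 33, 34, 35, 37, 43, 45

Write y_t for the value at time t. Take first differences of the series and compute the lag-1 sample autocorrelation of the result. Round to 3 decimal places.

-0.135

First differences Δy: 5, -1, 1, 1, 2, 6, 2
Mean of differences = 2.2857
Numerator Σ(Δy_t−Δȳ)(Δy_{t+1}−Δȳ) = -4.7959
Denominator Σ(Δy_t−Δȳ)² = 35.4286
r_1(Δy) = -4.7959 / 35.4286 = -0.135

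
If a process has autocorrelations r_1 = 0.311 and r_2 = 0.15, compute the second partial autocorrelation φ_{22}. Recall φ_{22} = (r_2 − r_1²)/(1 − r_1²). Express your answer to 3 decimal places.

0.059

φ_{22} = (r_2 − r_1²) / (1 − r_1²)
r_1² = (0.311)² = 0.096721
Numerator = 0.15 − 0.0967 = 0.0533; denominator = 1 − 0.0967 = 0.9033
φ_{22} = 0.0533 / 0.9033 = 0.059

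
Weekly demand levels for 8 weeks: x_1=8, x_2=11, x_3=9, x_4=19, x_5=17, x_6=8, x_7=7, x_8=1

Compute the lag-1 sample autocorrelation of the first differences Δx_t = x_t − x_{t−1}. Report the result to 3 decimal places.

-0.079

First differences Δx: 3, -2, 10, -2, -9, -1, -6
Mean of differences = -1.0000
Numerator Σ(Δx_t−Δx̄)(Δx_{t+1}−Δx̄) = -18.0000
Denominator Σ(Δx_t−Δx̄)² = 228.0000
r_1(Δx) = -18.0000 / 228.0000 = -0.079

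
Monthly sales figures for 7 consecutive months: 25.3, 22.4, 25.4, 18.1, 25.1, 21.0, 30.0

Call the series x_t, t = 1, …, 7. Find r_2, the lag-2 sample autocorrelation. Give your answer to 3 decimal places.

0.422

Mean x̄ = (25.3 + 22.4 + 25.4 + 18.1 + 25.1 + 21.0 + 30.0)/7 = 23.9000
Numerator Σ_{t=1}^{5}(x_t−x̄)(x_{t+2}−x̄) = 36.7400
Denominator Σ(x_t−x̄)² = 87.1600
r_2 = 36.7400 / 87.1600 = 0.422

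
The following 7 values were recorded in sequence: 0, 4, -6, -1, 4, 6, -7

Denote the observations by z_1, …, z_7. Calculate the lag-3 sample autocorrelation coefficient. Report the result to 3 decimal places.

Mean z̄ = (0 + 4 − 6 − 1 + 4 + 6 − 7)/7 = 0.0000
Numerator Σ_{t=1}^{4}(z_t−z̄)(z_{t+3}−z̄) = -13.0000
Denominator Σ(z_t−z̄)² = 154.0000
r_3 = -13.0000 / 154.0000 = -0.084

-0.084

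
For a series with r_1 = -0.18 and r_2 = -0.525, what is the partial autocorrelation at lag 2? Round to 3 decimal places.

-0.576

φ_{22} = (r_2 − r_1²) / (1 − r_1²)
r_1² = (-0.18)² = 0.0324
Numerator = -0.525 − 0.0324 = -0.5574; denominator = 1 − 0.0324 = 0.9676
φ_{22} = -0.5574 / 0.9676 = -0.576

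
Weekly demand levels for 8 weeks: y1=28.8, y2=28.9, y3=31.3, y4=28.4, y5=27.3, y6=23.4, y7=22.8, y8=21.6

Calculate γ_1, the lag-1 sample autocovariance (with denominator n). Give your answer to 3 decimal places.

6.825

Mean ȳ = (28.8 + 28.9 + 31.3 + 28.4 + 27.3 + 23.4 + 22.8 + 21.6)/8 = 26.5625
Σ_{t=1}^{7}(y_t−ȳ)(y_{t+1}−ȳ) = 54.6023
γ_1 = 54.6023 / 8 = 6.825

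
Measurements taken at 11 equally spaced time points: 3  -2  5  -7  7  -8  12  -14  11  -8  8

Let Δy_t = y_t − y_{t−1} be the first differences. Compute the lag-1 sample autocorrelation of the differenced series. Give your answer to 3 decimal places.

-0.928

First differences Δy: -5, 7, -12, 14, -15, 20, -26, 25, -19, 16
Mean of differences = 0.5000
Numerator Σ(Δy_t−Δȳ)(Δy_{t+1}−Δȳ) = -2743.2500
Denominator Σ(Δy_t−Δȳ)² = 2954.5000
r_1(Δy) = -2743.2500 / 2954.5000 = -0.928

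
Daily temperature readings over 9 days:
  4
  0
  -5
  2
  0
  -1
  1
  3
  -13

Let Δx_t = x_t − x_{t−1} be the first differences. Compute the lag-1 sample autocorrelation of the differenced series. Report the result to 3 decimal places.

First differences Δx: -4, -5, 7, -2, -1, 2, 2, -16
Mean of differences = -2.1250
Numerator Σ(Δx_t−Δx̄)(Δx_{t+1}−Δx̄) = -55.1406
Denominator Σ(Δx_t−Δx̄)² = 322.8750
r_1(Δx) = -55.1406 / 322.8750 = -0.171

-0.171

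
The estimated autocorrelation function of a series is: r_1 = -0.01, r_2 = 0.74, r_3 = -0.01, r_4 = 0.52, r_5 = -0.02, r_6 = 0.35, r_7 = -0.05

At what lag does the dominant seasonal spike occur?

2

The largest autocorrelation is r_2 = 0.74, with weaker echoes at lags 4 (0.52) and 6 (0.35); the remaining lags stay at or below -0.01.
The dominant spike at lag 2 indicates a seasonal period of 2.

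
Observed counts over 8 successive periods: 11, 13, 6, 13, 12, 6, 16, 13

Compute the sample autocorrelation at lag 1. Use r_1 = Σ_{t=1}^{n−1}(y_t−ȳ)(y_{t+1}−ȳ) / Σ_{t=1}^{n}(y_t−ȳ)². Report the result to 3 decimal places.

-0.435

Mean ȳ = (11 + 13 + 6 + 13 + 12 + 6 + 16 + 13)/8 = 11.2500
Deviations from mean: -0.2500, 1.7500, -5.2500, 1.7500, 0.7500, -5.2500, 4.7500, 1.7500
Numerator Σ_{t=1}^{7}(y_t−ȳ)(y_{t+1}−ȳ) = -38.0625
Denominator Σ(y_t−ȳ)² = 87.5000
r_1 = -38.0625 / 87.5000 = -0.435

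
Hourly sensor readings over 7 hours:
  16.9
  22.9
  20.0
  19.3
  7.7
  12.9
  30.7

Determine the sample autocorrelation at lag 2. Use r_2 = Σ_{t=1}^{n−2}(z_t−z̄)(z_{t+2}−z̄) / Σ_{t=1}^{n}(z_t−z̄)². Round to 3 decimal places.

-0.467

Mean z̄ = (16.9 + 22.9 + 20.0 + 19.3 + 7.7 + 12.9 + 30.7)/7 = 18.6286
Deviations from mean: -1.7286, 4.2714, 1.3714, 0.6714, -10.9286, -5.7286, 12.0714
Σ(z_t−z̄)(z_{t+2}−z̄) = (-2.3706) + (2.8680) + (-14.9878) + (-3.8463) + (-131.9235) = -150.2602
Denominator Σ(z_t−z̄)² = 321.5343
r_2 = -150.2602 / 321.5343 = -0.467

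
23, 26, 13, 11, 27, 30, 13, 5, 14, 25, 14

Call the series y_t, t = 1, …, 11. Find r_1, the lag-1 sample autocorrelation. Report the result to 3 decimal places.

0.121

Mean ȳ = (23 + 26 + 13 + 11 + 27 + 30 + 13 + 5 + 14 + 25 + 14)/11 = 18.2727
Numerator Σ_{t=1}^{10}(y_t−ȳ)(y_{t+1}−ȳ) = 80.3802
Denominator Σ(y_t−ȳ)² = 662.1818
r_1 = 80.3802 / 662.1818 = 0.121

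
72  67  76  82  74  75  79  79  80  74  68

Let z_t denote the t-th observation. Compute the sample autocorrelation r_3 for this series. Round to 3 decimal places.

-0.097

Mean z̄ = (72 + 67 + 76 + 82 + 74 + 75 + 79 + 79 + 80 + 74 + 68)/11 = 75.0909
Numerator Σ_{t=1}^{8}(z_t−z̄)(z_{t+3}−z̄) = -22.2975
Denominator Σ(z_t−z̄)² = 230.9091
r_3 = -22.2975 / 230.9091 = -0.097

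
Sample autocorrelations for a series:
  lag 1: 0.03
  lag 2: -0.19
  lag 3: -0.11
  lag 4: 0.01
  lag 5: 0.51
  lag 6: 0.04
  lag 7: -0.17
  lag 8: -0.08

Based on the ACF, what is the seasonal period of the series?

The largest autocorrelation is r_5 = 0.51; the remaining lags stay at or below 0.04.
The dominant spike at lag 5 indicates a seasonal period of 5.

5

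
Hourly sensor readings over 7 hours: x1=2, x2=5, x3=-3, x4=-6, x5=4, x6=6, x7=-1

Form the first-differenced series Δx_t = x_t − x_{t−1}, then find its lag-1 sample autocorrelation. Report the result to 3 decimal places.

First differences Δx: 3, -8, -3, 10, 2, -7
Mean of differences = -0.5000
Numerator Σ(Δx_t−Δx̄)(Δx_{t+1}−Δx̄) = -23.7500
Denominator Σ(Δx_t−Δx̄)² = 233.5000
r_1(Δx) = -23.7500 / 233.5000 = -0.102

-0.102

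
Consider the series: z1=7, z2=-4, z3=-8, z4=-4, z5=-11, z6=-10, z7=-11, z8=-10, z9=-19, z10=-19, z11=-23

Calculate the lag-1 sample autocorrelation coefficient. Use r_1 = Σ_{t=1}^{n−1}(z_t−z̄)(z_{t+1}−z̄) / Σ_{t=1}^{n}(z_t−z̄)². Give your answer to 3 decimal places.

0.454

Mean z̄ = (7 − 4 − 8 − 4 − 11 − 10 − 11 − 10 − 19 − 19 − 23)/11 = -10.1818
Numerator Σ_{t=1}^{10}(z_t−z̄)(z_{t+1}−z̄) = 316.8760
Denominator Σ(z_t−z̄)² = 697.6364
r_1 = 316.8760 / 697.6364 = 0.454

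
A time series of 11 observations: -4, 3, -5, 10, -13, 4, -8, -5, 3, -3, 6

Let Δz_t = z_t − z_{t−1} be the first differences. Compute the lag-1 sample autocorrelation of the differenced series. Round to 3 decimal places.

First differences Δz: 7, -8, 15, -23, 17, -12, 3, 8, -6, 9
Mean of differences = 1.0000
Numerator Σ(Δz_t−Δz̄)(Δz_{t+1}−Δz̄) = -1225.0000
Denominator Σ(Δz_t−Δz̄)² = 1480.0000
r_1(Δz) = -1225.0000 / 1480.0000 = -0.828

-0.828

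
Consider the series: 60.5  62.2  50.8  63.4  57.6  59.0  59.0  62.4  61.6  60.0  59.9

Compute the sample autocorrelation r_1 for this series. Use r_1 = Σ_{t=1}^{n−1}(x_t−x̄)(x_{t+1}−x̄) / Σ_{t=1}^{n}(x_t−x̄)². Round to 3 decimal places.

-0.475

Mean x̄ = (60.5 + 62.2 + 50.8 + 63.4 + 57.6 + 59.0 + 59.0 + 62.4 + 61.6 + 60.0 + 59.9)/11 = 59.6727
Numerator Σ_{t=1}^{10}(x_t−x̄)(x_{t+1}−x̄) = -55.1562
Denominator Σ(x_t−x̄)² = 116.2018
r_1 = -55.1562 / 116.2018 = -0.475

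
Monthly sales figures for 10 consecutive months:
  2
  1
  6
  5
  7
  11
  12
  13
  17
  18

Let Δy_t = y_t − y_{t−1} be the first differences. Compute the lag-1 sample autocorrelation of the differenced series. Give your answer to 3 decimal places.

-0.602

First differences Δy: -1, 5, -1, 2, 4, 1, 1, 4, 1
Mean of differences = 1.7778
Numerator Σ(Δy_t−Δȳ)(Δy_{t+1}−Δȳ) = -22.6049
Denominator Σ(Δy_t−Δȳ)² = 37.5556
r_1(Δy) = -22.6049 / 37.5556 = -0.602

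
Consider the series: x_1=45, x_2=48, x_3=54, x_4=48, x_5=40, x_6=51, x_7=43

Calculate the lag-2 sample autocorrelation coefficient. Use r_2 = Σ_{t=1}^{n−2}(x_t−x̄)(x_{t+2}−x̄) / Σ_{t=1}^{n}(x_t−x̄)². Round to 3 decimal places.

-0.221

Mean x̄ = (45 + 48 + 54 + 48 + 40 + 51 + 43)/7 = 47.0000
Deviations from mean: -2.0000, 1.0000, 7.0000, 1.0000, -7.0000, 4.0000, -4.0000
Numerator Σ_{t=1}^{5}(x_t−x̄)(x_{t+2}−x̄) = -30.0000
Denominator Σ(x_t−x̄)² = 136.0000
r_2 = -30.0000 / 136.0000 = -0.221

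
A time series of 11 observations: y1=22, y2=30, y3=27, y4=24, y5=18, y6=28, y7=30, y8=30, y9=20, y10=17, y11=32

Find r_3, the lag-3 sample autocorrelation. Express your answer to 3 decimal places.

-0.308

Mean ȳ = (22 + 30 + 27 + 24 + 18 + 28 + 30 + 30 + 20 + 17 + 32)/11 = 25.2727
Numerator Σ_{t=1}^{8}(y_t−ȳ)(y_{t+3}−ȳ) = -87.5868
Denominator Σ(y_t−ȳ)² = 284.1818
r_3 = -87.5868 / 284.1818 = -0.308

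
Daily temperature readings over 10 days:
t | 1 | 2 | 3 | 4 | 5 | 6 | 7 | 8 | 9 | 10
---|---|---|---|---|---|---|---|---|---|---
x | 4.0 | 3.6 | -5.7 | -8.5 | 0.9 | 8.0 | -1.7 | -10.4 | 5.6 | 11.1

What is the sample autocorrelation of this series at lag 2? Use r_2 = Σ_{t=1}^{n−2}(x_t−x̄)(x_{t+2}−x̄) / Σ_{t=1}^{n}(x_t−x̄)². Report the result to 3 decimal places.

Mean x̄ = (4.0 + 3.6 − 5.7 − 8.5 + 0.9 + 8.0 − 1.7 − 10.4 + 5.6 + 11.1)/10 = 0.6900
Numerator Σ_{t=1}^{8}(x_t−x̄)(x_{t+2}−x̄) = -325.1662
Denominator Σ(x_t−x̄)² = 459.3690
r_2 = -325.1662 / 459.3690 = -0.708

-0.708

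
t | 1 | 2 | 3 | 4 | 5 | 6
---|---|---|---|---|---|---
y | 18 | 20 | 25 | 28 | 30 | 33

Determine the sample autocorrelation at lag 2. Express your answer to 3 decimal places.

Mean ȳ = (18 + 20 + 25 + 28 + 30 + 33)/6 = 25.6667
Deviations from mean: -7.6667, -5.6667, -0.6667, 2.3333, 4.3333, 7.3333
Σ(y_t−ȳ)(y_{t+2}−ȳ) = (5.1111) + (-13.2222) + (-2.8889) + (17.1111) = 6.1111
Denominator Σ(y_t−ȳ)² = 169.3333
r_2 = 6.1111 / 169.3333 = 0.036

0.036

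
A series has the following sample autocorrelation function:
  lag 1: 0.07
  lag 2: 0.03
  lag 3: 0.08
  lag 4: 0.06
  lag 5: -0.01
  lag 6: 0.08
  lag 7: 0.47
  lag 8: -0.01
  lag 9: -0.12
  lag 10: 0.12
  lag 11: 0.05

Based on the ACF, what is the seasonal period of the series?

The largest autocorrelation is r_7 = 0.47; the remaining lags stay at or below 0.12.
The dominant spike at lag 7 indicates a seasonal period of 7.

7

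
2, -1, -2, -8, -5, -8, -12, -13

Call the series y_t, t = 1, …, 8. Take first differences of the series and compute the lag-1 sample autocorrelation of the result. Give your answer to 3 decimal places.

-0.617

First differences Δy: -3, -1, -6, 3, -3, -4, -1
Mean of differences = -2.1429
Numerator Σ(Δy_t−Δȳ)(Δy_{t+1}−Δȳ) = -30.1633
Denominator Σ(Δy_t−Δȳ)² = 48.8571
r_1(Δy) = -30.1633 / 48.8571 = -0.617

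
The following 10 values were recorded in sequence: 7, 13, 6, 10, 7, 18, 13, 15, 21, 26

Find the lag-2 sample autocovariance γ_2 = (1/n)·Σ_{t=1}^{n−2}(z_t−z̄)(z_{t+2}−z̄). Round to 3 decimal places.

Mean z̄ = (7 + 13 + 6 + 10 + 7 + 18 + 13 + 15 + 21 + 26)/10 = 13.6000
Σ_{t=1}^{8}(z_t−z̄)(z_{t+2}−z̄) = 109.6800
γ_2 = 109.6800 / 10 = 10.968

10.968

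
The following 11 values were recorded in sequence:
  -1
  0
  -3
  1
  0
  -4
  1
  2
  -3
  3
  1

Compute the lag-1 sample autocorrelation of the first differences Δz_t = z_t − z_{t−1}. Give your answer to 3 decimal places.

First differences Δz: 1, -3, 4, -1, -4, 5, 1, -5, 6, -2
Mean of differences = 0.2000
Numerator Σ(Δz_t−Δz̄)(Δz_{t+1}−Δz̄) = -77.6400
Denominator Σ(Δz_t−Δz̄)² = 133.6000
r_1(Δz) = -77.6400 / 133.6000 = -0.581

-0.581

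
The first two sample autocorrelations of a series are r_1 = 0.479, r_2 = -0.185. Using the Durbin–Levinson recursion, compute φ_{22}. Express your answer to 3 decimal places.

-0.538

φ_{22} = (r_2 − r_1²) / (1 − r_1²)
r_1² = (0.479)² = 0.229441
Numerator = -0.185 − 0.2294 = -0.4144; denominator = 1 − 0.2294 = 0.7706
φ_{22} = -0.4144 / 0.7706 = -0.538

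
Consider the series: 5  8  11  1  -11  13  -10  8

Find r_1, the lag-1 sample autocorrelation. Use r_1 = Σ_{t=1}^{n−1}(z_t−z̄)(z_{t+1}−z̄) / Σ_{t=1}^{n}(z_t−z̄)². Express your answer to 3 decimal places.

Mean z̄ = (5 + 8 + 11 + 1 − 11 + 13 − 10 + 8)/8 = 3.1250
Deviations from mean: 1.8750, 4.8750, 7.8750, -2.1250, -14.1250, 9.8750, -13.1250, 4.8750
Σ(z_t−z̄)(z_{t+1}−z̄) = (9.1406) + (38.3906) + (-16.7344) + (30.0156) + (-139.4844) + (-129.6094) + (-63.9844) = -272.2656
Denominator Σ(z_t−z̄)² = 586.8750
r_1 = -272.2656 / 586.8750 = -0.464

-0.464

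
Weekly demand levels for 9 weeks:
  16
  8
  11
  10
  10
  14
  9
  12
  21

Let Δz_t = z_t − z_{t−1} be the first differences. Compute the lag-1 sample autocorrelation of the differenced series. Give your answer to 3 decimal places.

-0.188

First differences Δz: -8, 3, -1, 0, 4, -5, 3, 9
Mean of differences = 0.6250
Numerator Σ(Δz_t−Δz̄)(Δz_{t+1}−Δz̄) = -37.8906
Denominator Σ(Δz_t−Δz̄)² = 201.8750
r_1(Δz) = -37.8906 / 201.8750 = -0.188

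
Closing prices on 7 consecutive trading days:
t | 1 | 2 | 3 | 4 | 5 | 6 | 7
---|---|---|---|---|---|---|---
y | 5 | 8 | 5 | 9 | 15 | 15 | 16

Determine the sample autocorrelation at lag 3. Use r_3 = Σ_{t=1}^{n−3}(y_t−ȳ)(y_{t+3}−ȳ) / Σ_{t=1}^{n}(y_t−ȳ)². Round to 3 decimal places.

-0.259

Mean ȳ = (5 + 8 + 5 + 9 + 15 + 15 + 16)/7 = 10.4286
Deviations from mean: -5.4286, -2.4286, -5.4286, -1.4286, 4.5714, 4.5714, 5.5714
Numerator Σ_{t=1}^{4}(y_t−ȳ)(y_{t+3}−ȳ) = -36.1224
Denominator Σ(y_t−ȳ)² = 139.7143
r_3 = -36.1224 / 139.7143 = -0.259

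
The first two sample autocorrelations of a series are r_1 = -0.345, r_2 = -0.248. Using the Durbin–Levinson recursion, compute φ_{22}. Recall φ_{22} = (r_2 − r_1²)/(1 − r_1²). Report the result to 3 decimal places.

-0.417

φ_{22} = (r_2 − r_1²) / (1 − r_1²)
r_1² = (-0.345)² = 0.119025
Numerator = -0.248 − 0.1190 = -0.3670; denominator = 1 − 0.1190 = 0.8810
φ_{22} = -0.3670 / 0.8810 = -0.417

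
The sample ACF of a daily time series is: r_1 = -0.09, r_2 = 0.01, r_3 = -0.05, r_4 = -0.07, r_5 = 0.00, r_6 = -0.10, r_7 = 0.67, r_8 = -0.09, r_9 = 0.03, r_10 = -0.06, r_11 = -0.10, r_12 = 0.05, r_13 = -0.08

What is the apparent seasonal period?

The largest autocorrelation is r_7 = 0.67; the remaining lags stay at or below 0.05.
The dominant spike at lag 7 indicates a seasonal period of 7.

7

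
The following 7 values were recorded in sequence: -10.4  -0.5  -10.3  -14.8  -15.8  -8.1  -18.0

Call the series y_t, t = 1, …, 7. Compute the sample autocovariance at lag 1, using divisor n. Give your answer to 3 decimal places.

-0.614

Mean ȳ = (-10.4 − 0.5 − 10.3 − 14.8 − 15.8 − 8.1 − 18.0)/7 = -11.1286
Σ_{t=1}^{6}(y_t−ȳ)(y_{t+1}−ȳ) = -4.2994
γ_1 = -4.2994 / 7 = -0.614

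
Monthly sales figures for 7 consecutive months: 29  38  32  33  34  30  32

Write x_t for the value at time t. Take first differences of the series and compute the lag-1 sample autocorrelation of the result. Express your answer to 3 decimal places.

First differences Δx: 9, -6, 1, 1, -4, 2
Mean of differences = 0.5000
Numerator Σ(Δx_t−Δx̄)(Δx_{t+1}−Δx̄) = -67.2500
Denominator Σ(Δx_t−Δx̄)² = 137.5000
r_1(Δx) = -67.2500 / 137.5000 = -0.489

-0.489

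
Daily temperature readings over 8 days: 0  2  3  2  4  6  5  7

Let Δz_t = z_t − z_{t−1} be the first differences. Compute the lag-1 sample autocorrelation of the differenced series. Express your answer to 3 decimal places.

-0.417

First differences Δz: 2, 1, -1, 2, 2, -1, 2
Mean of differences = 1.0000
Numerator Σ(Δz_t−Δz̄)(Δz_{t+1}−Δz̄) = -5.0000
Denominator Σ(Δz_t−Δz̄)² = 12.0000
r_1(Δz) = -5.0000 / 12.0000 = -0.417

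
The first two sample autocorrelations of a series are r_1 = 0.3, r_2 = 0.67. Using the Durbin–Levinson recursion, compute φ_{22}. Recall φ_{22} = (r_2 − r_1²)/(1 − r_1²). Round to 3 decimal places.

0.637

φ_{22} = (r_2 − r_1²) / (1 − r_1²)
r_1² = (0.3)² = 0.09
Numerator = 0.67 − 0.0900 = 0.5800; denominator = 1 − 0.0900 = 0.9100
φ_{22} = 0.5800 / 0.9100 = 0.637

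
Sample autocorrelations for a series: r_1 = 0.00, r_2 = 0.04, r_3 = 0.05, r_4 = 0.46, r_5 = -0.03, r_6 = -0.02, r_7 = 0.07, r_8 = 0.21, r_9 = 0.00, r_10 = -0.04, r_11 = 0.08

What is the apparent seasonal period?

The largest autocorrelation is r_4 = 0.46, with a weaker echo at lag 8 (0.21); the remaining lags stay at or below 0.08.
The dominant spike at lag 4 indicates a seasonal period of 4.

4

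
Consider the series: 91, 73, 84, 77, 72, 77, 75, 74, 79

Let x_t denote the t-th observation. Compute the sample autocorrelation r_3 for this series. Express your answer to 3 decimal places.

0.126

Mean x̄ = (91 + 73 + 84 + 77 + 72 + 77 + 75 + 74 + 79)/9 = 78.0000
Numerator Σ_{t=1}^{6}(x_t−x̄)(x_{t+3}−x̄) = 37.0000
Denominator Σ(x_t−x̄)² = 294.0000
r_3 = 37.0000 / 294.0000 = 0.126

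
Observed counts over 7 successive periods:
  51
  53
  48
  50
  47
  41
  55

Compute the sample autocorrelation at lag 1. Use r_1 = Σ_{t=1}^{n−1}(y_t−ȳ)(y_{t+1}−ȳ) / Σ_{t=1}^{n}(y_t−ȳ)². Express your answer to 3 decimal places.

-0.234

Mean ȳ = (51 + 53 + 48 + 50 + 47 + 41 + 55)/7 = 49.2857
Deviations from mean: 1.7143, 3.7143, -1.2857, 0.7143, -2.2857, -8.2857, 5.7143
Σ(y_t−ȳ)(y_{t+1}−ȳ) = (6.3673) + (-4.7755) + (-0.9184) + (-1.6327) + (18.9388) + (-47.3469) = -29.3673
Denominator Σ(y_t−ȳ)² = 125.4286
r_1 = -29.3673 / 125.4286 = -0.234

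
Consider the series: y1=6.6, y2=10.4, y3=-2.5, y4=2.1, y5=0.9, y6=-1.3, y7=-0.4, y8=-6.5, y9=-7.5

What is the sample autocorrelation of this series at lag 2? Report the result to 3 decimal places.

0.044

Mean ȳ = (6.6 + 10.4 − 2.5 + 2.1 + 0.9 − 1.3 − 0.4 − 6.5 − 7.5)/9 = 0.2000
Σ(y_t−ȳ)(y_{t+2}−ȳ) = (-17.2800) + (19.3800) + (-1.8900) + (-2.8500) + (-0.4200) + (10.0500) + (4.6200) = 11.6100
Denominator Σ(y_t−ȳ)² = 263.1800
r_2 = 11.6100 / 263.1800 = 0.044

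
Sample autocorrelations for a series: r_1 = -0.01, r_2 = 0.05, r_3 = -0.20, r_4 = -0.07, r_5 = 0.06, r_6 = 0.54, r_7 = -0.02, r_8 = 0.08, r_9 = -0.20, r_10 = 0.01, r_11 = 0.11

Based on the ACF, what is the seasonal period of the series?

6

The largest autocorrelation is r_6 = 0.54; the remaining lags stay at or below 0.11.
The dominant spike at lag 6 indicates a seasonal period of 6.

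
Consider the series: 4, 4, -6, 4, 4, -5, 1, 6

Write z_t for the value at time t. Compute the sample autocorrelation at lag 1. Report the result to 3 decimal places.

-0.280

Mean z̄ = (4 + 4 − 6 + 4 + 4 − 5 + 1 + 6)/8 = 1.5000
Deviations from mean: 2.5000, 2.5000, -7.5000, 2.5000, 2.5000, -6.5000, -0.5000, 4.5000
Numerator Σ_{t=1}^{7}(z_t−z̄)(z_{t+1}−z̄) = -40.2500
Denominator Σ(z_t−z̄)² = 144.0000
r_1 = -40.2500 / 144.0000 = -0.280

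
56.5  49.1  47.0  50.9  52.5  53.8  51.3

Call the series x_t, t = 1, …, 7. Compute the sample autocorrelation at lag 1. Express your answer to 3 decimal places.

Mean x̄ = (56.5 + 49.1 + 47.0 + 50.9 + 52.5 + 53.8 + 51.3)/7 = 51.5857
Σ(x_t−x̄)(x_{t+1}−x̄) = (-12.2155) + (11.3988) + (3.1445) + (-0.6269) + (2.0245) + (-0.6327) = 3.0927
Denominator Σ(x_t−x̄)² = 57.6486
r_1 = 3.0927 / 57.6486 = 0.054

0.054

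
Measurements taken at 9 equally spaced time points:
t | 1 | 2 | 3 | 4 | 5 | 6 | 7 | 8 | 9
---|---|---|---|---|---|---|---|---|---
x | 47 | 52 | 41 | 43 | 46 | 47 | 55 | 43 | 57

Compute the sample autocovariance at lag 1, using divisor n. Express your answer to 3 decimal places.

Mean x̄ = (47 + 52 + 41 + 43 + 46 + 47 + 55 + 43 + 57)/9 = 47.8889
Σ_{t=1}^{8}(x_t−x̄)(x_{t+1}−x̄) = -73.0123
γ_1 = -73.0123 / 9 = -8.112

-8.112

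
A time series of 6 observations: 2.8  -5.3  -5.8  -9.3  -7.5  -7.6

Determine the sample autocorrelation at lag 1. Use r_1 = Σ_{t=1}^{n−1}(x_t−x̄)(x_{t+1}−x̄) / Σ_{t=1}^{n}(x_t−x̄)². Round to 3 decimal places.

Mean x̄ = (2.8 − 5.3 − 5.8 − 9.3 − 7.5 − 7.6)/6 = -5.4500
Deviations from mean: 8.2500, 0.1500, -0.3500, -3.8500, -2.0500, -2.1500
Σ(x_t−x̄)(x_{t+1}−x̄) = (1.2375) + (-0.0525) + (1.3475) + (7.8925) + (4.4075) = 14.8325
Denominator Σ(x_t−x̄)² = 91.8550
r_1 = 14.8325 / 91.8550 = 0.161

0.161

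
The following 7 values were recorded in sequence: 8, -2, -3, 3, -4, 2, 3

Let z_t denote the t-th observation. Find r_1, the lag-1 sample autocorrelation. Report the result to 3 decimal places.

Mean z̄ = (8 − 2 − 3 + 3 − 4 + 2 + 3)/7 = 1.0000
Deviations from mean: 7.0000, -3.0000, -4.0000, 2.0000, -5.0000, 1.0000, 2.0000
Numerator Σ_{t=1}^{6}(z_t−z̄)(z_{t+1}−z̄) = -30.0000
Denominator Σ(z_t−z̄)² = 108.0000
r_1 = -30.0000 / 108.0000 = -0.278

-0.278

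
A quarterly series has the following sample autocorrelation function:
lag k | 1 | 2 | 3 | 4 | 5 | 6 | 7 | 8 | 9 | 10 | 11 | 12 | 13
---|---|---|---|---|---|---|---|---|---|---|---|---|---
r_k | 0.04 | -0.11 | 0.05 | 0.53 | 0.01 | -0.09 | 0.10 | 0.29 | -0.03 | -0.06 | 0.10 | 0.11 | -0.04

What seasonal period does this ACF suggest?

4

The largest autocorrelation is r_4 = 0.53, with a weaker echo at lag 8 (0.29); the remaining lags stay at or below 0.11.
The dominant spike at lag 4 indicates a seasonal period of 4.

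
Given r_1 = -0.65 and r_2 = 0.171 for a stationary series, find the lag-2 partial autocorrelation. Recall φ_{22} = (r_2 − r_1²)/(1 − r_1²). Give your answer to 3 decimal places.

φ_{22} = (r_2 − r_1²) / (1 − r_1²)
r_1² = (-0.65)² = 0.4225
Numerator = 0.171 − 0.4225 = -0.2515; denominator = 1 − 0.4225 = 0.5775
φ_{22} = -0.2515 / 0.5775 = -0.435

-0.435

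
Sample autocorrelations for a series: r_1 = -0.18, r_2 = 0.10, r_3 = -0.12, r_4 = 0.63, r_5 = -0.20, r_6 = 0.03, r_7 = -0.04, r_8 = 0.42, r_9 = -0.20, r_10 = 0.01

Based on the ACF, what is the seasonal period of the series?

The largest autocorrelation is r_4 = 0.63, with a weaker echo at lag 8 (0.42); the remaining lags stay at or below 0.10.
The dominant spike at lag 4 indicates a seasonal period of 4.

4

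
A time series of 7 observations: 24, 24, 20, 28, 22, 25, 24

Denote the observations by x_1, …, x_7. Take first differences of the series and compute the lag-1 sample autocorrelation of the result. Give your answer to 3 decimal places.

-0.802

First differences Δx: 0, -4, 8, -6, 3, -1
Mean of differences = 0.0000
Numerator Σ(Δx_t−Δx̄)(Δx_{t+1}−Δx̄) = -101.0000
Denominator Σ(Δx_t−Δx̄)² = 126.0000
r_1(Δx) = -101.0000 / 126.0000 = -0.802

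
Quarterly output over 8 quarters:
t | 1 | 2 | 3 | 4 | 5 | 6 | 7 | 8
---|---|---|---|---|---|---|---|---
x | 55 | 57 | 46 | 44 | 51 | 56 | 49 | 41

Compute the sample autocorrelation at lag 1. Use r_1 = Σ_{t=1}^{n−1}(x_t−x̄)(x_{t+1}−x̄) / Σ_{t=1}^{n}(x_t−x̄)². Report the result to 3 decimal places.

Mean x̄ = (55 + 57 + 46 + 44 + 51 + 56 + 49 + 41)/8 = 49.8750
Deviations from mean: 5.1250, 7.1250, -3.8750, -5.8750, 1.1250, 6.1250, -0.8750, -8.8750
Σ(x_t−x̄)(x_{t+1}−x̄) = (36.5156) + (-27.6094) + (22.7656) + (-6.6094) + (6.8906) + (-5.3594) + (7.7656) = 34.3594
Denominator Σ(x_t−x̄)² = 244.8750
r_1 = 34.3594 / 244.8750 = 0.140

0.140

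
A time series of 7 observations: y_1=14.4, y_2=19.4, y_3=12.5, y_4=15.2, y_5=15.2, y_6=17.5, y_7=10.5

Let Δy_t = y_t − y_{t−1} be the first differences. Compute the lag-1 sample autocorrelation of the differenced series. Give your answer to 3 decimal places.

-0.538

First differences Δy: 5.0, -6.9, 2.7, 0.0, 2.3, -7.0
Mean of differences = -0.6500
Numerator Σ(Δy_t−Δȳ)(Δy_{t+1}−Δȳ) = -70.8875
Denominator Σ(Δy_t−Δȳ)² = 131.6550
r_1(Δy) = -70.8875 / 131.6550 = -0.538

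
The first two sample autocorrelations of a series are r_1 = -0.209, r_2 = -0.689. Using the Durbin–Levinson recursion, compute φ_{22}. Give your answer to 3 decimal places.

φ_{22} = (r_2 − r_1²) / (1 − r_1²)
r_1² = (-0.209)² = 0.043681
Numerator = -0.689 − 0.0437 = -0.7327; denominator = 1 − 0.0437 = 0.9563
φ_{22} = -0.7327 / 0.9563 = -0.766

-0.766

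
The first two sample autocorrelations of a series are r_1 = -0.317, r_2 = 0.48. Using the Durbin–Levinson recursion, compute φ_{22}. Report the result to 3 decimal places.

0.422

φ_{22} = (r_2 − r_1²) / (1 − r_1²)
r_1² = (-0.317)² = 0.100489
Numerator = 0.48 − 0.1005 = 0.3795; denominator = 1 − 0.1005 = 0.8995
φ_{22} = 0.3795 / 0.8995 = 0.422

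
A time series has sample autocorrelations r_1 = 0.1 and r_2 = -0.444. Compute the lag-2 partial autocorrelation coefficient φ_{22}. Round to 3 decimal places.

φ_{22} = (r_2 − r_1²) / (1 − r_1²)
r_1² = (0.1)² = 0.01
Numerator = -0.444 − 0.0100 = -0.4540; denominator = 1 − 0.0100 = 0.9900
φ_{22} = -0.4540 / 0.9900 = -0.459

-0.459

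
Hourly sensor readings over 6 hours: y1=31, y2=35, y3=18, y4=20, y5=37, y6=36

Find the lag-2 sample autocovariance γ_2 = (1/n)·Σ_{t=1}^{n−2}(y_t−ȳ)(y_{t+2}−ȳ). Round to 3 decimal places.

Mean ȳ = (31 + 35 + 18 + 20 + 37 + 36)/6 = 29.5000
Deviations: 1.5000, 5.5000, -11.5000, -9.5000, 7.5000, 6.5000
Σ_{t=1}^{4}(y_t−ȳ)(y_{t+2}−ȳ) = -217.5000
γ_2 = -217.5000 / 6 = -36.250

-36.250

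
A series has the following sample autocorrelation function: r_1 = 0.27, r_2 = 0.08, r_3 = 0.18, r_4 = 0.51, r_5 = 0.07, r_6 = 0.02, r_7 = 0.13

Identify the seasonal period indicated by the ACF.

The largest autocorrelation is r_4 = 0.51; the remaining lags stay at or below 0.27. The elevated value at lag 1 (0.27), dropping to 0.08 at lag 2, reflects decaying short-term dependence rather than seasonality.
The dominant spike at lag 4 indicates a seasonal period of 4.

4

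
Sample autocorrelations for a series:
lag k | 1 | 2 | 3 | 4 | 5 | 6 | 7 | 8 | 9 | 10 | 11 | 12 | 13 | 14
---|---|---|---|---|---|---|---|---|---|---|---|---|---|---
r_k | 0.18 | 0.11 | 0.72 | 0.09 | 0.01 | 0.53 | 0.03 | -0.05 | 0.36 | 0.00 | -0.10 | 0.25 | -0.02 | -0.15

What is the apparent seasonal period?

The largest autocorrelation is r_3 = 0.72, with weaker echoes at lags 6 (0.53), 9 (0.36) and 12 (0.25); the remaining lags stay at or below 0.18.
The dominant spike at lag 3 indicates a seasonal period of 3.

3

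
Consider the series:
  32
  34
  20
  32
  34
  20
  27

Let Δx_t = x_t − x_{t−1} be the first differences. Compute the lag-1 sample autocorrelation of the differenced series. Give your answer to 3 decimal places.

-0.527

First differences Δx: 2, -14, 12, 2, -14, 7
Mean of differences = -0.8333
Numerator Σ(Δx_t−Δx̄)(Δx_{t+1}−Δx̄) = -310.3611
Denominator Σ(Δx_t−Δx̄)² = 588.8333
r_1(Δx) = -310.3611 / 588.8333 = -0.527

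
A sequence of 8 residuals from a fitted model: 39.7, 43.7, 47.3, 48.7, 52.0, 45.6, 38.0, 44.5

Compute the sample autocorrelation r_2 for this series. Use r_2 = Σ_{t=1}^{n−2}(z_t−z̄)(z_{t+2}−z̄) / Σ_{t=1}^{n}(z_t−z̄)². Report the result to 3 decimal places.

Mean z̄ = (39.7 + 43.7 + 47.3 + 48.7 + 52.0 + 45.6 + 38.0 + 44.5)/8 = 44.9375
Deviations from mean: -5.2375, -1.2375, 2.3625, 3.7625, 7.0625, 0.6625, -6.9375, -0.4375
Numerator Σ_{t=1}^{6}(z_t−z̄)(z_{t+2}−z̄) = -47.1378
Denominator Σ(z_t−z̄)² = 147.3388
r_2 = -47.1378 / 147.3388 = -0.320

-0.320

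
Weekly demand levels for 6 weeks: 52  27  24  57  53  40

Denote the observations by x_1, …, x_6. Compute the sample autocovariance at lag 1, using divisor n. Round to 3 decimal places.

Mean x̄ = (52 + 27 + 24 + 57 + 53 + 40)/6 = 42.1667
Deviations: 9.8333, -15.1667, -18.1667, 14.8333, 10.8333, -2.1667
Σ_{t=1}^{5}(x_t−x̄)(x_{t+1}−x̄) = -5.8611
γ_1 = -5.8611 / 6 = -0.977

-0.977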